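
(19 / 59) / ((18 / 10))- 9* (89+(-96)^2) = -44468500 / 531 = -83744.82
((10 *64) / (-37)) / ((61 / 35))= -22400 / 2257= -9.92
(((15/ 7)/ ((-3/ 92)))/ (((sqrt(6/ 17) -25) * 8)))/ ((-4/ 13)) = -635375/ 594664 -1495 * sqrt(102)/ 594664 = -1.09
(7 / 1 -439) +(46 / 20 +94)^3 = 892624347 / 1000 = 892624.35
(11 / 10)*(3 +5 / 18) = 3.61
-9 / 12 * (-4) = 3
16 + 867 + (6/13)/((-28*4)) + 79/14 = 888.64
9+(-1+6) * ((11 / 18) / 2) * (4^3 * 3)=907 / 3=302.33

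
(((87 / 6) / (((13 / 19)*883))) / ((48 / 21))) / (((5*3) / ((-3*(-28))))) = 26999 / 459160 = 0.06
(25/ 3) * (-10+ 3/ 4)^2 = 34225/ 48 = 713.02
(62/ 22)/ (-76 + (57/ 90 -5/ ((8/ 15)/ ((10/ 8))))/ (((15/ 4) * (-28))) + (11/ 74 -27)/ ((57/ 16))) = -35431200/ 1048932797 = -0.03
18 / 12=3 / 2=1.50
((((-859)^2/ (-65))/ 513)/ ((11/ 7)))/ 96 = -5165167/ 35212320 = -0.15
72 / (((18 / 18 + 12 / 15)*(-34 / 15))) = -17.65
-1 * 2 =-2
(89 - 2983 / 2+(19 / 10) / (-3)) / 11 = -21047 / 165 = -127.56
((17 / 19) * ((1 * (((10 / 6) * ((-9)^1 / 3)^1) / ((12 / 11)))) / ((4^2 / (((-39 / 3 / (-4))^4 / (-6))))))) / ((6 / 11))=8.74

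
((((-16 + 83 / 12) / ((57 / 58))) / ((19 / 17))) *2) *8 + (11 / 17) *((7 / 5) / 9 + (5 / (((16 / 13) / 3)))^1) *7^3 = 3839968817 / 1472880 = 2607.12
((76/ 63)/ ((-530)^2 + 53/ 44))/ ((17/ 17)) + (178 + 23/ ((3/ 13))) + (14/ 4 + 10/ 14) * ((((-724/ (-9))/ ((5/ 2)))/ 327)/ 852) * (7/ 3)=225886862049306554/ 813514770592335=277.67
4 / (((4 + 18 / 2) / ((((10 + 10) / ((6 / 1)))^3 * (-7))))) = -28000 / 351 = -79.77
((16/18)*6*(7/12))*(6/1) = 56/3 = 18.67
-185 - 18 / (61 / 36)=-11933 / 61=-195.62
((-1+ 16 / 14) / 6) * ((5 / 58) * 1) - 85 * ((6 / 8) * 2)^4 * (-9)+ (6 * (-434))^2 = 66110007809 / 9744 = 6784688.81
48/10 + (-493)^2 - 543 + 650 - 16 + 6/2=1215739/5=243147.80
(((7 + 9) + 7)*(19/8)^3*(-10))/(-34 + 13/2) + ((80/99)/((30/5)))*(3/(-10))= 1419301/12672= 112.00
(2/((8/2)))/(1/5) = 5/2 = 2.50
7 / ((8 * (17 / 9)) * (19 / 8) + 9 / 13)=819 / 4280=0.19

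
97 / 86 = 1.13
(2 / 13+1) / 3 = 5 / 13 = 0.38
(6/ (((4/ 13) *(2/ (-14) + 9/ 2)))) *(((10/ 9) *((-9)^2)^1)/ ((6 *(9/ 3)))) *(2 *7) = 19110/ 61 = 313.28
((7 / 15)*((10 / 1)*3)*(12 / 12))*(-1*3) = -42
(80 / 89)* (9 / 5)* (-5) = -720 / 89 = -8.09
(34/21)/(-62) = -17/651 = -0.03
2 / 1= 2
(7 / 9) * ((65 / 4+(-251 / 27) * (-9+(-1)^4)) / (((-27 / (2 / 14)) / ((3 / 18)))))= -9787 / 157464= -0.06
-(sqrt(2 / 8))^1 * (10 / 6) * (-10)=25 / 3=8.33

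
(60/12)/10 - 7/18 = 1/9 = 0.11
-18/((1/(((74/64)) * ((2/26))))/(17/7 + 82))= -196803/1456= -135.17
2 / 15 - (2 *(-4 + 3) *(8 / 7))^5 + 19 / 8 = 130888027 / 2016840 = 64.90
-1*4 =-4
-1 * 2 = -2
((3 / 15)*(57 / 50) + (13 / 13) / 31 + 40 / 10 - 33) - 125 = -1191483 / 7750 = -153.74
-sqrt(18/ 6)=-sqrt(3)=-1.73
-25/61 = -0.41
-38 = -38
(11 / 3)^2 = 121 / 9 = 13.44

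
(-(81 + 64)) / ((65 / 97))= -2813 / 13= -216.38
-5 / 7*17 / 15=-0.81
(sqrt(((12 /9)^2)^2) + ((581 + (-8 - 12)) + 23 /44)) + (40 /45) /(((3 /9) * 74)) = 8254007 /14652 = 563.34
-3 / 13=-0.23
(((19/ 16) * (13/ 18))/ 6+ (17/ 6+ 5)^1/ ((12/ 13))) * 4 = 34.52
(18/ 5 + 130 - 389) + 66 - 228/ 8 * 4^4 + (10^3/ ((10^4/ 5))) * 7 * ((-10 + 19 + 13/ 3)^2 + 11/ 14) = -1234877/ 180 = -6860.43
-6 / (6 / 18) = -18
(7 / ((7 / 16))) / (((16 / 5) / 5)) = 25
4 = 4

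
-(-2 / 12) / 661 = 1 / 3966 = 0.00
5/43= 0.12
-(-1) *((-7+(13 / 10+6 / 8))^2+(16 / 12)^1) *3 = 31003 / 400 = 77.51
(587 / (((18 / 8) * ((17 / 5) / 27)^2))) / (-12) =-396225 / 289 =-1371.02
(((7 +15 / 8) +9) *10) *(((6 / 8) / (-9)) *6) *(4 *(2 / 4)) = -715 / 4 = -178.75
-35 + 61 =26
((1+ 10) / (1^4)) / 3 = 11 / 3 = 3.67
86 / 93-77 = -7075 / 93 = -76.08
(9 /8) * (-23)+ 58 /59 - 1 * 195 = -103789 /472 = -219.89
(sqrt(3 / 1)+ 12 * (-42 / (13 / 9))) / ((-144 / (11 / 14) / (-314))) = -15543 / 26+ 1727 * sqrt(3) / 1008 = -594.84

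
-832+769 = -63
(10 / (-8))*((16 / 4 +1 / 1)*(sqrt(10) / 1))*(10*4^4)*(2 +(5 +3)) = -160000*sqrt(10) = -505964.43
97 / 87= 1.11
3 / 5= 0.60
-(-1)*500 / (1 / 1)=500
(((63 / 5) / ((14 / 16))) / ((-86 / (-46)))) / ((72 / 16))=368 / 215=1.71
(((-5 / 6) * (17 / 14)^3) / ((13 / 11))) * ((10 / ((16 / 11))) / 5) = -2972365 / 1712256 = -1.74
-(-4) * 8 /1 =32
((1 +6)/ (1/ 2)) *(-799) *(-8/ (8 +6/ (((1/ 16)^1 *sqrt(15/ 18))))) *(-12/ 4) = 167790/ 859 - 402696 *sqrt(30)/ 859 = -2372.37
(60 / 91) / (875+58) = 0.00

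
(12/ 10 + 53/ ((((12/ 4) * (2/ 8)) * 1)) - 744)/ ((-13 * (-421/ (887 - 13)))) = -8811668/ 82095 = -107.34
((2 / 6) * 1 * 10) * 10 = 100 / 3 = 33.33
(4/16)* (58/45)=29/90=0.32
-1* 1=-1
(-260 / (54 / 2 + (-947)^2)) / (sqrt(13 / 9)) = -15 * sqrt(13) / 224209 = -0.00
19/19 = 1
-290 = -290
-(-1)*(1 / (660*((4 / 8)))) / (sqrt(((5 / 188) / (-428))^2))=40232 / 825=48.77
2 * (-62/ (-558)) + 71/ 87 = 271/ 261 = 1.04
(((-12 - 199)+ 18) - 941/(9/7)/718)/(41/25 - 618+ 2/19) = 25892725/82241874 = 0.31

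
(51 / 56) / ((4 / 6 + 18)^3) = 1377 / 9834496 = 0.00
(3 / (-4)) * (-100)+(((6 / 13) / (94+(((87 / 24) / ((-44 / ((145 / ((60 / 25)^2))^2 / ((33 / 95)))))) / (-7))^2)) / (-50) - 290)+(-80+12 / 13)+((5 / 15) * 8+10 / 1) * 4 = -374462450211282418784533141 / 1538400353985827885943975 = -243.41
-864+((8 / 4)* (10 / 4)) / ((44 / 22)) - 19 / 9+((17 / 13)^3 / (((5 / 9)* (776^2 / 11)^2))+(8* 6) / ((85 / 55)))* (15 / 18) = -204221655727302852733 / 243780165997535232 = -837.73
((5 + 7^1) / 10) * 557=3342 / 5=668.40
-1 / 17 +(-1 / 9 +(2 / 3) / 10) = -0.10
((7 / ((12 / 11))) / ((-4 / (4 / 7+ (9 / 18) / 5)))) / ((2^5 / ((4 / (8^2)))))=-517 / 245760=-0.00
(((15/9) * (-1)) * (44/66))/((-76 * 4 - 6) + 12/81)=15/4183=0.00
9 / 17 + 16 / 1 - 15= 26 / 17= 1.53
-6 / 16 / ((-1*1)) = 3 / 8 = 0.38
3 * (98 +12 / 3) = 306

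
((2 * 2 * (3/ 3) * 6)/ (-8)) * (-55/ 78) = 55/ 26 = 2.12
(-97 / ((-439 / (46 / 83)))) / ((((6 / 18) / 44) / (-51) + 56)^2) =202217054688 / 5178507114469397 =0.00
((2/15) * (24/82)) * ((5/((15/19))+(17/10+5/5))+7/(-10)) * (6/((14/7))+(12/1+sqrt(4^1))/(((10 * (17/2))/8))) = 2936/2091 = 1.40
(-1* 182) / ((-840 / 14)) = 91 / 30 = 3.03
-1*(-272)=272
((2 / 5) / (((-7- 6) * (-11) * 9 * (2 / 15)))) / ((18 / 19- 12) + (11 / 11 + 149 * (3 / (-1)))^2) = 19 / 1621274226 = 0.00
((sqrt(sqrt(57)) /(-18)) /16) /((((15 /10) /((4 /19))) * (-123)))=57^(1 /4) /252396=0.00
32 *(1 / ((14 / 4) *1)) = 64 / 7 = 9.14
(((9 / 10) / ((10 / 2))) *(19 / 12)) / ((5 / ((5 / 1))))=57 / 200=0.28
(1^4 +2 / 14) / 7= 8 / 49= 0.16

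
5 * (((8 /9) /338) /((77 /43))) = 860 /117117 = 0.01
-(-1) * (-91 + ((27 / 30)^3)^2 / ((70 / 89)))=-6322701751 / 70000000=-90.32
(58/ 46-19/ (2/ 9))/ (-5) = 775/ 46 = 16.85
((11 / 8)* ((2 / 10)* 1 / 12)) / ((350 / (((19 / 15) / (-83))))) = -209 / 209160000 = -0.00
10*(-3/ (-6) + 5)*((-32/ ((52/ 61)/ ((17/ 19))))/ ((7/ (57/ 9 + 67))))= -100381600/ 5187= -19352.54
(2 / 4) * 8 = 4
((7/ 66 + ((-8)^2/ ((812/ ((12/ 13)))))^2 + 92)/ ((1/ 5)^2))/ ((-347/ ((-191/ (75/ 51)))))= 137473240623601/ 159496879542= 861.92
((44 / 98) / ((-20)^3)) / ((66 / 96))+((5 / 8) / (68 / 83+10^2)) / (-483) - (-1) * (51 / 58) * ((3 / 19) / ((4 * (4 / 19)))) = 135194611403 / 820474032000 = 0.16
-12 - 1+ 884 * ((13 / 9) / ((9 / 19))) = 2682.65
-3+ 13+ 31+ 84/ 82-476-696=-46329/ 41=-1129.98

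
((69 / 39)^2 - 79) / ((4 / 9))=-57699 / 338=-170.71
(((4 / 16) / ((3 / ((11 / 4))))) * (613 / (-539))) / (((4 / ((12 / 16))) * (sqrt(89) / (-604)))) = 92563 * sqrt(89) / 279104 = 3.13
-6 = -6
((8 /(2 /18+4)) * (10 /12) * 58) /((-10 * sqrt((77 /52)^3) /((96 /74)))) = -1737216 * sqrt(1001) /8116801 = -6.77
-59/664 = -0.09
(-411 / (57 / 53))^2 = 52722121 / 361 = 146044.66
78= 78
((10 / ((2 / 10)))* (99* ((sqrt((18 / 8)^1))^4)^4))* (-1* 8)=-106540634475 / 4096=-26010897.09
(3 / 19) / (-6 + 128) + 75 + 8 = 192397 / 2318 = 83.00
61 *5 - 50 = 255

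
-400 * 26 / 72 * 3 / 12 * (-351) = 12675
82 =82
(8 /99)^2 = 64 /9801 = 0.01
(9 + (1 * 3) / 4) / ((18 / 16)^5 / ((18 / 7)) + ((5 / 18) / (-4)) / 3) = 17252352 / 1199069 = 14.39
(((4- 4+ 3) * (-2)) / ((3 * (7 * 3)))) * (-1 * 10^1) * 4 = 80 / 21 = 3.81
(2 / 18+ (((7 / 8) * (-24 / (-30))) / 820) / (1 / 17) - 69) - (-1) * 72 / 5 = -4020209 / 73800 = -54.47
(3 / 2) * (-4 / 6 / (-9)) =1 / 9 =0.11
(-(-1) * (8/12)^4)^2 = 256/6561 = 0.04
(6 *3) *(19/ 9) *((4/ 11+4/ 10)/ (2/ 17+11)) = 1292/ 495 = 2.61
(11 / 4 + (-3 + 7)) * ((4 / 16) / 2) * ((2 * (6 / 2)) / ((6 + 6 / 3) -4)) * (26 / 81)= 13 / 32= 0.41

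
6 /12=1 /2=0.50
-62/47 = -1.32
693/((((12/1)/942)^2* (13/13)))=17081757/4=4270439.25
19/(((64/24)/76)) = 1083/2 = 541.50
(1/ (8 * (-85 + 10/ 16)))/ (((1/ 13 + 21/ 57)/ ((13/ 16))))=-3211/ 1188000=-0.00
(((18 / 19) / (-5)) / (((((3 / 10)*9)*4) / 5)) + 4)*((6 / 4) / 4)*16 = 446 / 19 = 23.47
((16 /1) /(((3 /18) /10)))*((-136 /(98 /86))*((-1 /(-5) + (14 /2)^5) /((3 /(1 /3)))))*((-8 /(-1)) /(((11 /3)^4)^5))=-292446573332207910912 /32964749751695440450849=-0.01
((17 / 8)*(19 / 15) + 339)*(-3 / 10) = -41003 / 400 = -102.51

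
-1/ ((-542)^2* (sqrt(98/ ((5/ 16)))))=-sqrt(10)/ 16450784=-0.00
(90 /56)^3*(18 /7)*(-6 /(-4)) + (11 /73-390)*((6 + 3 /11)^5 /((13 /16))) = -109434866822224496559 /23485606079936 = -4659656.92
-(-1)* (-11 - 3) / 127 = -14 / 127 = -0.11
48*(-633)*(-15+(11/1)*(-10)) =3798000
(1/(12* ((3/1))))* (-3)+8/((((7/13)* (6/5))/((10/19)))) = 10267/1596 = 6.43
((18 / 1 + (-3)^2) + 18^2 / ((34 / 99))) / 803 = 16497 / 13651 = 1.21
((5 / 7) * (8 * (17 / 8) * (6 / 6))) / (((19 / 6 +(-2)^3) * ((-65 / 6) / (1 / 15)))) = 204 / 13195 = 0.02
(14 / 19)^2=196 / 361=0.54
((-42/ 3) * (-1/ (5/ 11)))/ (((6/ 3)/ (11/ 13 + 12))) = 12859/ 65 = 197.83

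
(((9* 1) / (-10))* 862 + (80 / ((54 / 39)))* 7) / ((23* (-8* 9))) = 16711 / 74520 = 0.22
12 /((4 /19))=57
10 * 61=610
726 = 726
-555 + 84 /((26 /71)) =-4233 /13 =-325.62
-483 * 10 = -4830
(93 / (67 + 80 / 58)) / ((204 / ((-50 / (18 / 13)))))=-292175 / 1213596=-0.24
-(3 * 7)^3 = -9261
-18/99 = -2/11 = -0.18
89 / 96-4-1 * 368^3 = -4784259367 / 96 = -49836035.07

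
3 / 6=1 / 2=0.50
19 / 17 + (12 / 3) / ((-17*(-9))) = 175 / 153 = 1.14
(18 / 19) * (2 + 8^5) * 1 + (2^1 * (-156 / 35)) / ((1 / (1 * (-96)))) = 21214188 / 665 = 31901.03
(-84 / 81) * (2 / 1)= -56 / 27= -2.07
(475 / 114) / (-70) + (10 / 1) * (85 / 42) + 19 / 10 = 3091 / 140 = 22.08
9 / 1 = 9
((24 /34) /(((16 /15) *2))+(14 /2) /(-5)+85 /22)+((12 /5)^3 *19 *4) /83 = 239840413 /15521000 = 15.45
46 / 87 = 0.53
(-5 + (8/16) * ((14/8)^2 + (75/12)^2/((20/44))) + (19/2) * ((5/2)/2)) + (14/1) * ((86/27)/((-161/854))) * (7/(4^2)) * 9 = -485749/552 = -879.98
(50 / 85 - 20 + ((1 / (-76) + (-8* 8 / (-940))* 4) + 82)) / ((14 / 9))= 171735597 / 4250680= 40.40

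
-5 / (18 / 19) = -95 / 18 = -5.28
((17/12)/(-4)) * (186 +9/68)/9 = -4219/576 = -7.32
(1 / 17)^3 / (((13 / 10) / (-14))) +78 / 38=2488231 / 1213511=2.05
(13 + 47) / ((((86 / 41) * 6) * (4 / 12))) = 615 / 43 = 14.30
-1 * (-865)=865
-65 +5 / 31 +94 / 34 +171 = 57404 / 527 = 108.93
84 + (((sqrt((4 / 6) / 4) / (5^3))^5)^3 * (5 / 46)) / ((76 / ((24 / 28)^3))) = sqrt(6) / 53003187349531799554824829101562500000000 + 84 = 84.00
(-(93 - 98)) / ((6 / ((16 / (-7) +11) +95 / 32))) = 13085 / 1344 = 9.74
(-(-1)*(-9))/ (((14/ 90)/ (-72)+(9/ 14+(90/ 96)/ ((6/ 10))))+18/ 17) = -6940080/ 2515409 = -2.76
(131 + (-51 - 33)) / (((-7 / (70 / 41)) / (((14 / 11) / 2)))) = -3290 / 451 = -7.29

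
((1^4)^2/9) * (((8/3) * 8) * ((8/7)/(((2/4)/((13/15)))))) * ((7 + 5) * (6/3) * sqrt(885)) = 106496 * sqrt(885)/945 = 3352.53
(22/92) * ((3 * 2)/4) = 33/92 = 0.36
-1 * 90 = -90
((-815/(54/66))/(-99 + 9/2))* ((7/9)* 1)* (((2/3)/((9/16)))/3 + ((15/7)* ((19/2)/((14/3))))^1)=677099555/17360406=39.00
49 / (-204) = -49 / 204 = -0.24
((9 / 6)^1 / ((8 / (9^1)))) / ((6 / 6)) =27 / 16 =1.69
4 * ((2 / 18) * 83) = 36.89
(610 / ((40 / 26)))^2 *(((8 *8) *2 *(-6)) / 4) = -30184752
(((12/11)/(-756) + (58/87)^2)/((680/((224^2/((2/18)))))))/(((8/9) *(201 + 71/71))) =154728/94435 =1.64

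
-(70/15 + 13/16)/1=-263/48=-5.48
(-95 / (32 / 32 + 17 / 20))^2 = 3610000 / 1369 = 2636.96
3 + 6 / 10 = 18 / 5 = 3.60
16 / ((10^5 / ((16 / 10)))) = 4 / 15625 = 0.00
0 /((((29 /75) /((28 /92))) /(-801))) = 0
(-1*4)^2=16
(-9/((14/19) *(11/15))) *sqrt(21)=-2565 *sqrt(21)/154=-76.33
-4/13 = -0.31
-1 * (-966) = 966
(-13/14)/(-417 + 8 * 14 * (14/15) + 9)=195/63728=0.00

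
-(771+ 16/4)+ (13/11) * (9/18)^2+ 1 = -773.70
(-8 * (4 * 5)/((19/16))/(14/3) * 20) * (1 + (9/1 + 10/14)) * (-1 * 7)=5760000/133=43308.27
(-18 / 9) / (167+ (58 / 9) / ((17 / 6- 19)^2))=-18818 / 1571535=-0.01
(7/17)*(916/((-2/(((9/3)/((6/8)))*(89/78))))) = -570668/663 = -860.74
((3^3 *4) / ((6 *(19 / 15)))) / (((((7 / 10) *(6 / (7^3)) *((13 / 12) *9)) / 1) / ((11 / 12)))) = 26950 / 247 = 109.11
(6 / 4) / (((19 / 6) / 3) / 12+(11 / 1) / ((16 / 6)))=162 / 455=0.36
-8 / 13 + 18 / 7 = 178 / 91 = 1.96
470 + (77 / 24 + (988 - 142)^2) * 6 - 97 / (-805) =13829208893 / 3220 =4294785.37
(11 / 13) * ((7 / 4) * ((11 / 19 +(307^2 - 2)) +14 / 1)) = 68952345 / 494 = 139579.65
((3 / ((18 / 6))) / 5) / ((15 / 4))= 0.05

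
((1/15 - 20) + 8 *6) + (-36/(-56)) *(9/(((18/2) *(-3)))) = 5849/210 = 27.85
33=33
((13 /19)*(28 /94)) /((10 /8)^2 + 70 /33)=96096 /1736885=0.06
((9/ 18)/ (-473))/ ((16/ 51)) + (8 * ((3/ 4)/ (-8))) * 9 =-102219/ 15136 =-6.75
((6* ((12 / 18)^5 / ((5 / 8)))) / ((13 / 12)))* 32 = 65536 / 1755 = 37.34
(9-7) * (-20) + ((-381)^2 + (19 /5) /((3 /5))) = 435382 /3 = 145127.33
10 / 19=0.53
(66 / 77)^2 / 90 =2 / 245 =0.01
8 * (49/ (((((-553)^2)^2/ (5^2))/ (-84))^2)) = 720000/ 3642578252585652961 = 0.00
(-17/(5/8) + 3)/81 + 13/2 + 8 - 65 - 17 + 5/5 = -66.80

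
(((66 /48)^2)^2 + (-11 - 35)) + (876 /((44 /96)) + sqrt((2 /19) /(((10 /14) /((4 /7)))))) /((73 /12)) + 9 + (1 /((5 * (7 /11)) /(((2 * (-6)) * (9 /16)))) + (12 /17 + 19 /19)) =24 * sqrt(190) /6935 + 7515464129 /26808320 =280.39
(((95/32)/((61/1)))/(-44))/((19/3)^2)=-45/1631872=-0.00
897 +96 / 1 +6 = 999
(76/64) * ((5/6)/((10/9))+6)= 513/64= 8.02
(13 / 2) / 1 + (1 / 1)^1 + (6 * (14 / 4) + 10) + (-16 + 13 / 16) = 373 / 16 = 23.31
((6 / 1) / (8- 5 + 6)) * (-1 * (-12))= 8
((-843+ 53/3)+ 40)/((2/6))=-2356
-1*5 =-5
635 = 635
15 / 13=1.15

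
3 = 3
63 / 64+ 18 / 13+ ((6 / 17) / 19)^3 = 66419463969 / 28036958144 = 2.37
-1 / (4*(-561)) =1 / 2244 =0.00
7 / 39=0.18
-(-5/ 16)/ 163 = 5/ 2608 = 0.00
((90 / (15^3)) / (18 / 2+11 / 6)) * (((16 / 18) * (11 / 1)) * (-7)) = -2464 / 14625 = -0.17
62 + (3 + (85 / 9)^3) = 661510 / 729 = 907.42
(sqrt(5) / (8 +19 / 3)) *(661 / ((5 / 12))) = 23796 *sqrt(5) / 215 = 247.49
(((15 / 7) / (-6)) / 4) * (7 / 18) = -0.03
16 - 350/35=6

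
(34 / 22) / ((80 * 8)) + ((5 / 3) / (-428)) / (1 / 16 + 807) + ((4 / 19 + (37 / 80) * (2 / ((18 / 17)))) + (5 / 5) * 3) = 1359459368381 / 332666978688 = 4.09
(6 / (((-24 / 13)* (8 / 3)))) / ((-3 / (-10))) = -65 / 16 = -4.06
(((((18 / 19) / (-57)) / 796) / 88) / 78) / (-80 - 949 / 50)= 25 / 813455410768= 0.00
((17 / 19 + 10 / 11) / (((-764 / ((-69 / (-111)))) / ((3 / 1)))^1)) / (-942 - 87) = 8671 / 2026448116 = 0.00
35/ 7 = 5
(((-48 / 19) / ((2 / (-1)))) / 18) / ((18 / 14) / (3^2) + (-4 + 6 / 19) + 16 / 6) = -28 / 349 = -0.08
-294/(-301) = 42/43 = 0.98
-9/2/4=-1.12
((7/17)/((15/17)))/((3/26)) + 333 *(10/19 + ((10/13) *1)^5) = 85393687244/317455515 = 268.99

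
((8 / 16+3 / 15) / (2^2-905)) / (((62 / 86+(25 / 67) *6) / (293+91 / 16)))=-96378093 / 1229252320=-0.08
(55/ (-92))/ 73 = -55/ 6716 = -0.01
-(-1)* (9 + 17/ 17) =10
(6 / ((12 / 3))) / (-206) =-3 / 412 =-0.01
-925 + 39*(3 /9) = -912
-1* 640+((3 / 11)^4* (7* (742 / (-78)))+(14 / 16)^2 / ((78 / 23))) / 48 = -2245269853129 / 3508217856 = -640.00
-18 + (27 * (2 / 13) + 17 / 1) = 41 / 13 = 3.15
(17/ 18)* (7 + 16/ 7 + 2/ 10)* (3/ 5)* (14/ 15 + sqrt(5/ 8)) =1411* sqrt(10)/ 1050 + 5644/ 1125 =9.27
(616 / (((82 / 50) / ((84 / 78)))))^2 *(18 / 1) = 836700480000 / 284089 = 2945205.48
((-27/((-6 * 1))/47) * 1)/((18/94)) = 1/2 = 0.50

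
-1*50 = -50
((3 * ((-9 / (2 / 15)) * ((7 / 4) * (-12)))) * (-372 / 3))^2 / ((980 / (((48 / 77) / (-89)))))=-13619061360 / 6853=-1987313.78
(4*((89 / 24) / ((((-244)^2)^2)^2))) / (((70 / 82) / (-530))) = -193397 / 263838339756385959936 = -0.00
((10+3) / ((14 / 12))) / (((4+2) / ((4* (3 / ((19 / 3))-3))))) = -2496 / 133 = -18.77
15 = 15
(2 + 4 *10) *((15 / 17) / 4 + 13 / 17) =1407 / 34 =41.38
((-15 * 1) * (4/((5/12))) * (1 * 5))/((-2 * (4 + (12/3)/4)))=72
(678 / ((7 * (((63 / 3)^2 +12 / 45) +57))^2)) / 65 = 15255 / 17791625306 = 0.00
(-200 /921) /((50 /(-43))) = 172 /921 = 0.19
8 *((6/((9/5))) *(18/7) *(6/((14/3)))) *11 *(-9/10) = -42768/49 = -872.82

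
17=17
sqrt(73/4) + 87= sqrt(73)/2 + 87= 91.27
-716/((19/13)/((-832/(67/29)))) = 224583424/1273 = 176420.60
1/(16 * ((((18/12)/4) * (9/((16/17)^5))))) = 524288/38336139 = 0.01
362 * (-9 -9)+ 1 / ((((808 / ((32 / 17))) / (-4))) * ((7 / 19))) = -78316108 / 12019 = -6516.03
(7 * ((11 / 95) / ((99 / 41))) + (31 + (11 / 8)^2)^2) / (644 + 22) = 3789701927 / 2332385280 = 1.62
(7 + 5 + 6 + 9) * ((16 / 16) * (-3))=-81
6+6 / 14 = 45 / 7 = 6.43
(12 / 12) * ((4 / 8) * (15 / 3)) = 5 / 2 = 2.50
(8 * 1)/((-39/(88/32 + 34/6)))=-1.73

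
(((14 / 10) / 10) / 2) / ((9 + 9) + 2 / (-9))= 63 / 16000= 0.00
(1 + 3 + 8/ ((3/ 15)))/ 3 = 44/ 3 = 14.67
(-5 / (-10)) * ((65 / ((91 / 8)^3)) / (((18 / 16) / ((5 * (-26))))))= -102400 / 40131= -2.55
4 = 4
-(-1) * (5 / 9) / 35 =1 / 63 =0.02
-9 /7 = -1.29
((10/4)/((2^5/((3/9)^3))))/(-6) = -0.00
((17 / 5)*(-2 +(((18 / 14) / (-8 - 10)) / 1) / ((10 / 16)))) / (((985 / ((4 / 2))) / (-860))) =432752 / 34475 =12.55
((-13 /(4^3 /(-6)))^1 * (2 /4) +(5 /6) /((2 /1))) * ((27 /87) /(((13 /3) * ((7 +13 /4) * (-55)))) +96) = 1339810987 /13602160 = 98.50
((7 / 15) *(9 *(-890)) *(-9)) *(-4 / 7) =-19224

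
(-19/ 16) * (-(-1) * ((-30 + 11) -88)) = 2033/ 16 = 127.06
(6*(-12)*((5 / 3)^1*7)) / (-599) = 840 / 599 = 1.40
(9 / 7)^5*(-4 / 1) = -236196 / 16807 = -14.05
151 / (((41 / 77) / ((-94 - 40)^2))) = 208774412 / 41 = 5092058.83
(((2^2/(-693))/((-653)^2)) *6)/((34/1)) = -4/1674508143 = -0.00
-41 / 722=-0.06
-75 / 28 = -2.68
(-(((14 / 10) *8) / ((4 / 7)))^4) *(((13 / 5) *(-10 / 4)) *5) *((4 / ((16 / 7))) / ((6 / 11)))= 5770565801 / 375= 15388175.47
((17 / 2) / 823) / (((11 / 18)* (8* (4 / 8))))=153 / 36212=0.00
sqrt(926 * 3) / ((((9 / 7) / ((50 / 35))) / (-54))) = -60 * sqrt(2778) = -3162.40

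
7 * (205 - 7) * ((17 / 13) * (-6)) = -141372 / 13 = -10874.77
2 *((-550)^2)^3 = 55361281250000000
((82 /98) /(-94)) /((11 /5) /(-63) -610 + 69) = 1845 /112140308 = 0.00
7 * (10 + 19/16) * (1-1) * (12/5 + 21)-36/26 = -18/13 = -1.38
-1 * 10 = -10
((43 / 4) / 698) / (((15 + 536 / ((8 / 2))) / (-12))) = -129 / 104002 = -0.00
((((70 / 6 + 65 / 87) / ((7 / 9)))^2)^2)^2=12143953109659425177600000000 / 2883821021683985761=4211063383.74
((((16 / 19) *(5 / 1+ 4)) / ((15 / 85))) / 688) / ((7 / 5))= 255 / 5719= 0.04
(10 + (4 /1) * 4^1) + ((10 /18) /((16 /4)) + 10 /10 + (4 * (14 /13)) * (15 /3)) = 22781 /468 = 48.68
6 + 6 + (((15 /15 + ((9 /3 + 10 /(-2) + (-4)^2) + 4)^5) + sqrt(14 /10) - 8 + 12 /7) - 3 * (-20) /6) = sqrt(35) /5 + 13227093 /7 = 1889585.90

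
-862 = -862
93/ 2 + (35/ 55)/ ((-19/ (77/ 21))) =5287/ 114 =46.38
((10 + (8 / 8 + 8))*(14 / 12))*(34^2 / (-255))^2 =307496 / 675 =455.55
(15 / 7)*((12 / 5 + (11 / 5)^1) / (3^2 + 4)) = 0.76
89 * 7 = 623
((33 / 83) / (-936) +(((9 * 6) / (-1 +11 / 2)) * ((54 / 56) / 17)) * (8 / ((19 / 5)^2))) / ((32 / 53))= 22209260503 / 35598920448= 0.62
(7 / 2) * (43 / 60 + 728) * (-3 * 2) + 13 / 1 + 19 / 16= -1223109 / 80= -15288.86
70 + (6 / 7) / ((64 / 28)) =563 / 8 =70.38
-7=-7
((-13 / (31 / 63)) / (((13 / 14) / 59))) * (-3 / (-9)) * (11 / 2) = -95403 / 31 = -3077.52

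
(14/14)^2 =1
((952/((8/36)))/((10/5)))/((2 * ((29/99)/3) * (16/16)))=318087/29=10968.52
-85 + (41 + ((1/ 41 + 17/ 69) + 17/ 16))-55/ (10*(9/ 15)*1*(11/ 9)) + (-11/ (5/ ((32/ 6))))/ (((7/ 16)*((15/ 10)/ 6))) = -83142459/ 528080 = -157.44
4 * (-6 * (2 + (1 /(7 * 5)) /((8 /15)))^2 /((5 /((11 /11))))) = -7935 /392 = -20.24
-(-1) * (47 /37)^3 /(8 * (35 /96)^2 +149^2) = 119604096 /1295540485381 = 0.00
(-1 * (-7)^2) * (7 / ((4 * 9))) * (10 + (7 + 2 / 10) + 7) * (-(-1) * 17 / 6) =-705551 / 1080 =-653.29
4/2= 2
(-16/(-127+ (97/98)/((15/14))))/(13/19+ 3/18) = 95760/642043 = 0.15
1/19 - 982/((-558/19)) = 177530/5301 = 33.49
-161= -161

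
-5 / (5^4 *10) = -1 / 1250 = -0.00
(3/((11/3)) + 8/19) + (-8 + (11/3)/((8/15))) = 191/1672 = 0.11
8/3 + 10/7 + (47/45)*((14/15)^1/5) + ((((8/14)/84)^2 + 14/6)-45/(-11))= 10.71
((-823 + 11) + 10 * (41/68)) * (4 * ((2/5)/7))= -109612/595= -184.22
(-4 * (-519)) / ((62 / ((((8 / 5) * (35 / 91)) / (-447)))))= -2768 / 60047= -0.05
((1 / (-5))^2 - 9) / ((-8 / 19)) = 532 / 25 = 21.28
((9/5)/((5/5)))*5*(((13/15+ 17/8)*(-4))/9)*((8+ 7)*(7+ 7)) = -2513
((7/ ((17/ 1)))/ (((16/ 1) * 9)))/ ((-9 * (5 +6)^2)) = -7/ 2665872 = -0.00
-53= -53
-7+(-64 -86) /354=-438 /59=-7.42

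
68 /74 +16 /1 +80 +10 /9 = 98.03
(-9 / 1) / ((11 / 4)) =-36 / 11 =-3.27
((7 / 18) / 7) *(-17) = -17 / 18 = -0.94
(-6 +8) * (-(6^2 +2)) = -76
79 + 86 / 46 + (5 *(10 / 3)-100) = -170 / 69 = -2.46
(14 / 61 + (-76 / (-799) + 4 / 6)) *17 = 16.85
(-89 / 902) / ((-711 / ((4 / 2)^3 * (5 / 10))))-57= -18277499 / 320661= -57.00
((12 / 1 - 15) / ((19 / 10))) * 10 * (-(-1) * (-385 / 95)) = 63.99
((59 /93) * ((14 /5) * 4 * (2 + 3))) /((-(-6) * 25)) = 1652 /6975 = 0.24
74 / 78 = 37 / 39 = 0.95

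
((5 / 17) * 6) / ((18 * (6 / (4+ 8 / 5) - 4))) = -70 / 2091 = -0.03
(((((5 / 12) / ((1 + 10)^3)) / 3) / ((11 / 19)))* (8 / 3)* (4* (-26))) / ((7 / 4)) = -0.03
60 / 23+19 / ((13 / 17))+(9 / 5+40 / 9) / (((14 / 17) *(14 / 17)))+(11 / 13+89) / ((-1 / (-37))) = 8863482631 / 2637180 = 3360.97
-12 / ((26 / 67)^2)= -13467 / 169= -79.69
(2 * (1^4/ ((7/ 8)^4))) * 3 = 24576/ 2401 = 10.24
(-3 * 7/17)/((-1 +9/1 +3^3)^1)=-3/85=-0.04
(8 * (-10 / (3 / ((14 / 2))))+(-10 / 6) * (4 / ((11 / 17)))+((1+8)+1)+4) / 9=-20.33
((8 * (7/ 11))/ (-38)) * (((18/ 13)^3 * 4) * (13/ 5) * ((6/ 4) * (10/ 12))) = -163296/ 35321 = -4.62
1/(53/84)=84/53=1.58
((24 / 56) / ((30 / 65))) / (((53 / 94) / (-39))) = -23829 / 371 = -64.23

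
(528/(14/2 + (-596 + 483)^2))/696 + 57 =10559375/185252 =57.00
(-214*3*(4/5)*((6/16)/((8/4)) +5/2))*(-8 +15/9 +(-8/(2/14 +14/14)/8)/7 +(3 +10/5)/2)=87419/16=5463.69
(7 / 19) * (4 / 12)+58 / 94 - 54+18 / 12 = -277331 / 5358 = -51.76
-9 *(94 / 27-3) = -13 / 3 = -4.33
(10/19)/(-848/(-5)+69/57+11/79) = 1975/641489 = 0.00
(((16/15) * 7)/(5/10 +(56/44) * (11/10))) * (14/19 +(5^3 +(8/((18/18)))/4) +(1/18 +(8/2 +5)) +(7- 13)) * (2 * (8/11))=747.62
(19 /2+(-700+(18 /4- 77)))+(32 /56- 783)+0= -10818 /7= -1545.43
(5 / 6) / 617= 5 / 3702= 0.00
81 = 81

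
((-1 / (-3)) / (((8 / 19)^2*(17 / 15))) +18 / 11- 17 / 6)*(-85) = -82945 / 2112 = -39.27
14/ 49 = 2/ 7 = 0.29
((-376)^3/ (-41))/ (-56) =-6644672/ 287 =-23152.17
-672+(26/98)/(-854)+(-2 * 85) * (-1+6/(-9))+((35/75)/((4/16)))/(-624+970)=-14068301677/36196790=-388.66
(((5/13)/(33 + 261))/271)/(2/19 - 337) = -0.00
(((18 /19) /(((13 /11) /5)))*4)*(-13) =-3960 /19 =-208.42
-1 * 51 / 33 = -17 / 11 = -1.55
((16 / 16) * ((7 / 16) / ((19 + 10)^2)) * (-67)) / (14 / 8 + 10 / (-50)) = -2345 / 104284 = -0.02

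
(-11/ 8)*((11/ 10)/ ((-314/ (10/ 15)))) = 121/ 37680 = 0.00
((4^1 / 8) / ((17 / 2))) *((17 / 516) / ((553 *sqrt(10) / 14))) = sqrt(10) / 203820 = 0.00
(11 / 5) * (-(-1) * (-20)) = -44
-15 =-15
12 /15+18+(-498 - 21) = -2501 /5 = -500.20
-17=-17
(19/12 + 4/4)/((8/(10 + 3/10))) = 3193/960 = 3.33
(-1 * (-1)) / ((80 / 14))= 7 / 40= 0.18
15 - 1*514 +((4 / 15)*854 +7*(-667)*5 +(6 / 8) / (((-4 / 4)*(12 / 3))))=-5667949 / 240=-23616.45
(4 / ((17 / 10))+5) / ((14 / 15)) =1875 / 238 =7.88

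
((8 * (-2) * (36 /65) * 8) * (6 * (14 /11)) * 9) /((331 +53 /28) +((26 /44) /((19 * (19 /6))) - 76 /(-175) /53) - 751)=9331369205760 /800729857733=11.65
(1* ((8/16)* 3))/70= 3/140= 0.02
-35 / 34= -1.03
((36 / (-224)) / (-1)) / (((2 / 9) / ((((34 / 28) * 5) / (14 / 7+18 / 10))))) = 34425 / 29792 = 1.16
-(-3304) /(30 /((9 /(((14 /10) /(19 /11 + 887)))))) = 629218.91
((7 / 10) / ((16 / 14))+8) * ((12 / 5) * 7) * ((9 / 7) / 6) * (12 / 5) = 18603 / 250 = 74.41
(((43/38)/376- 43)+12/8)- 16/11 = -6750607/157168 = -42.95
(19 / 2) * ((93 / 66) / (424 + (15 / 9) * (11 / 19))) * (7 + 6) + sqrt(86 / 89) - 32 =-33669535 / 1065812 + sqrt(7654) / 89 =-30.61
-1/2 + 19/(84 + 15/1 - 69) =2/15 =0.13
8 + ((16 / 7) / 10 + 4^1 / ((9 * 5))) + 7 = 965 / 63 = 15.32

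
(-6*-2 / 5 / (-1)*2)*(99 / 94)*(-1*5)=1188 / 47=25.28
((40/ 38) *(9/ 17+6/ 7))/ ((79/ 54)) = 178200/ 178619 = 1.00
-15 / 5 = -3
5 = 5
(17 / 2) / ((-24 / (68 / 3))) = -289 / 36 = -8.03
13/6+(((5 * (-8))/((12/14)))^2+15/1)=39509/18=2194.94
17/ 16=1.06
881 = 881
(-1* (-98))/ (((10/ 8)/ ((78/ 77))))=4368/ 55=79.42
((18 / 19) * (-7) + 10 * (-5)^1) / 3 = -1076 / 57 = -18.88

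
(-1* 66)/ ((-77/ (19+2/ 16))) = 459/ 28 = 16.39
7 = 7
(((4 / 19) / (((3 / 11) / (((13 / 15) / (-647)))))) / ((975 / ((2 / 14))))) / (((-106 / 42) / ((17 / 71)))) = 0.00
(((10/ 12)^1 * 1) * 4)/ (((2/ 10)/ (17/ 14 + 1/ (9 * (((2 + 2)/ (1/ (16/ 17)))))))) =125375/ 6048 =20.73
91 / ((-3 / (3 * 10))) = -910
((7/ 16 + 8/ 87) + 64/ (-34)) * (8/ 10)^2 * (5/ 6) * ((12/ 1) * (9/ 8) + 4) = -224105/ 17748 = -12.63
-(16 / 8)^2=-4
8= 8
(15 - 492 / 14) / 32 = -141 / 224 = -0.63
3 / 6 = 1 / 2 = 0.50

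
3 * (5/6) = 5/2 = 2.50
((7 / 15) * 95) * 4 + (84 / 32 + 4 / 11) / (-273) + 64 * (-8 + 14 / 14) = -6502759 / 24024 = -270.68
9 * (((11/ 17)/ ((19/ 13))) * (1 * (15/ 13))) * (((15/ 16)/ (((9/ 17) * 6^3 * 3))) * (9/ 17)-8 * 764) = -1161768685/ 41344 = -28100.06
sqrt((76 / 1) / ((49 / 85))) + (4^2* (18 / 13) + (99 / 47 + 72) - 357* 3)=-595566 / 611 + 2* sqrt(1615) / 7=-963.26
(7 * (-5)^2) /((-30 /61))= -2135 /6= -355.83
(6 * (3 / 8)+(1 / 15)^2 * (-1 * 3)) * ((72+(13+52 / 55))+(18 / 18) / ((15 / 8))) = 870409 / 4500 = 193.42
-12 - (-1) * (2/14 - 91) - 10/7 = -730/7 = -104.29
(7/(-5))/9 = -0.16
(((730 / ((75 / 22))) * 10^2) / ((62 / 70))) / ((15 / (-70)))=-31477600 / 279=-112822.94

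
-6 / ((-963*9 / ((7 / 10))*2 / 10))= 7 / 2889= 0.00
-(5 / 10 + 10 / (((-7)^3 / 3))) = -0.41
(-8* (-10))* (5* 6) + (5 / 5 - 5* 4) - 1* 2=2379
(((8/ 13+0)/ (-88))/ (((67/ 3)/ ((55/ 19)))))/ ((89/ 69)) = -1035/ 1472861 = -0.00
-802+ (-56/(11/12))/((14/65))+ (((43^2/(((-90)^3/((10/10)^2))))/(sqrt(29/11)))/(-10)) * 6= -11942/11+ 1849 * sqrt(319)/35235000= -1085.64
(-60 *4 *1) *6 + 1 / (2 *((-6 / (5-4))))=-17281 / 12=-1440.08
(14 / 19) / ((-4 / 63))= -441 / 38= -11.61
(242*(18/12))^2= 131769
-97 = -97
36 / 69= 12 / 23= 0.52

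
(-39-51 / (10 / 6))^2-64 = 119504 / 25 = 4780.16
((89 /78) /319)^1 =89 /24882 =0.00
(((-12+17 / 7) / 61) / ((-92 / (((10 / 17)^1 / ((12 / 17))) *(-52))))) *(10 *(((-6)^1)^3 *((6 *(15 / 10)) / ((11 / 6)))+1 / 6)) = 1523662075 / 1944558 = 783.55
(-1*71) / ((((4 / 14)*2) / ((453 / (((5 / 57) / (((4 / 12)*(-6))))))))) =12833037 / 10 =1283303.70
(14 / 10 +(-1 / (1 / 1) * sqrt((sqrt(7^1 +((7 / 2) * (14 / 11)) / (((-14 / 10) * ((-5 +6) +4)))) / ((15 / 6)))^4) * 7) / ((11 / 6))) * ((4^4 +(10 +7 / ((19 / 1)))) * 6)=-9140166 / 2299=-3975.71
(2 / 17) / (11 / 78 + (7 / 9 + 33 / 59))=0.08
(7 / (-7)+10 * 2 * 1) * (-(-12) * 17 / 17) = 228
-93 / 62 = -3 / 2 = -1.50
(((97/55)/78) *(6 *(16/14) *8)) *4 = 24832/5005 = 4.96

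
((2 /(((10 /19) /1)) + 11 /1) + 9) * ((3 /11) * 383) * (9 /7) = 175797 /55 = 3196.31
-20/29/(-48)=5/348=0.01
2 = 2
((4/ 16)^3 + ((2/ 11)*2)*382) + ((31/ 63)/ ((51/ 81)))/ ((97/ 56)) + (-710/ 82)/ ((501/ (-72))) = 1117741753701/ 7948654912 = 140.62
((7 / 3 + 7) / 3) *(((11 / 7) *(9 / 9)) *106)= 4664 / 9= 518.22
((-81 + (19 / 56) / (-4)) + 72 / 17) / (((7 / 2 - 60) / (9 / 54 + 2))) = 3804359 / 1290912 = 2.95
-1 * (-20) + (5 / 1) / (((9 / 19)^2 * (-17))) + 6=33997 / 1377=24.69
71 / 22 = 3.23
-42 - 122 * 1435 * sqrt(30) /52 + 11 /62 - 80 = -87535 * sqrt(30) /26 - 7553 /62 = -18562.17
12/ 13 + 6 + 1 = 103/ 13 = 7.92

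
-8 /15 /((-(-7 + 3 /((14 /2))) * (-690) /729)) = 1134 /13225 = 0.09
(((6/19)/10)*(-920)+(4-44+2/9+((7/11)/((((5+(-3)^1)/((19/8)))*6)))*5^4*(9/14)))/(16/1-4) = -2194205/1444608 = -1.52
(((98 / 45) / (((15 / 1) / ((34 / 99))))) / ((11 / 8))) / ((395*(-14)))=-1904 / 290354625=-0.00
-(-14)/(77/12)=24/11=2.18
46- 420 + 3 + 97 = -274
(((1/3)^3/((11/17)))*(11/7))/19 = 17/3591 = 0.00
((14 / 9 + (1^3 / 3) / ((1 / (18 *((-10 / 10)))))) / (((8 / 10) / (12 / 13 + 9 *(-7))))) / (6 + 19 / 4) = 53800 / 1677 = 32.08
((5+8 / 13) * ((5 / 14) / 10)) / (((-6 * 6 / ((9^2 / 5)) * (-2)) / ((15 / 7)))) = 0.10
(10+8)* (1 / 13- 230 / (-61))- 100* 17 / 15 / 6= 359452 / 7137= 50.36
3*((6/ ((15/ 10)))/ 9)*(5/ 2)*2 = 20/ 3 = 6.67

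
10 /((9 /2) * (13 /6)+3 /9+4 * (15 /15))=120 /169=0.71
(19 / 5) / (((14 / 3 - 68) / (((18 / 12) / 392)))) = -0.00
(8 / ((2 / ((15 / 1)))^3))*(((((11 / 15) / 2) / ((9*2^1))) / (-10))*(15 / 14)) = -825 / 112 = -7.37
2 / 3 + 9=9.67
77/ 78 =0.99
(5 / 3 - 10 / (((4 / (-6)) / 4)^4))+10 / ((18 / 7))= -116590 / 9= -12954.44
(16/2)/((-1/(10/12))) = -20/3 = -6.67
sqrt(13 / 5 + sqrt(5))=sqrt(25*sqrt(5) + 65) / 5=2.20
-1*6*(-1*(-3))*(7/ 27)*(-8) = 112/ 3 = 37.33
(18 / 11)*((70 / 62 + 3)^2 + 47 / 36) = 634991 / 21142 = 30.03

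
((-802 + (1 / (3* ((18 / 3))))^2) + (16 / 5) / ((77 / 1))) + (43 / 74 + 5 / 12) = -1848361861 / 2307690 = -800.96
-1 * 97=-97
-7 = -7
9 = 9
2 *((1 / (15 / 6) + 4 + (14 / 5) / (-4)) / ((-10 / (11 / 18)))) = -407 / 900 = -0.45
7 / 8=0.88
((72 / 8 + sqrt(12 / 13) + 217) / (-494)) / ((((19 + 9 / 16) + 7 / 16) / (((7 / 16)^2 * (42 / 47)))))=-116277 / 29719040 - 1029 * sqrt(39) / 386347520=-0.00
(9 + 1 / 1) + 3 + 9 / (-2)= 17 / 2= 8.50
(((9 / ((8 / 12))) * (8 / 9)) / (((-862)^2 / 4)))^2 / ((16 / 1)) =9 / 34507149121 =0.00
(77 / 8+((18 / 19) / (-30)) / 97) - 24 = -1059749 / 73720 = -14.38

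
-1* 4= -4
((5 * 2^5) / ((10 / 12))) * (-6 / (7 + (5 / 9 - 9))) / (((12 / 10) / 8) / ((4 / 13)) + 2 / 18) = 7464960 / 5603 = 1332.31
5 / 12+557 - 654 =-1159 / 12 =-96.58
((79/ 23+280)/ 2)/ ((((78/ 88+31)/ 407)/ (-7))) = -408597882/ 32269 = -12662.24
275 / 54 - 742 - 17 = -40711 / 54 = -753.91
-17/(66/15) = -85/22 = -3.86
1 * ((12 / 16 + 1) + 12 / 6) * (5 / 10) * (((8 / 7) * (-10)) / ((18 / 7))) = -25 / 3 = -8.33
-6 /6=-1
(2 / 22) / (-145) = -1 / 1595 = -0.00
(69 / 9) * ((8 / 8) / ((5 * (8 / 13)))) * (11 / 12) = 3289 / 1440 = 2.28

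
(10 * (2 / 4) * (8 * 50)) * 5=10000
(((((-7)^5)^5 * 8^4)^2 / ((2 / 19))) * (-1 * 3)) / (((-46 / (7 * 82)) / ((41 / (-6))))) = -73325228277639847023640580000000000000000000000000000.00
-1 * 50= -50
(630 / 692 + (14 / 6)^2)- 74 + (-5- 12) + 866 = 781.35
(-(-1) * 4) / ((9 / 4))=16 / 9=1.78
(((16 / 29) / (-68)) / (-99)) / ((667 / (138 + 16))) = 56 / 2959479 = 0.00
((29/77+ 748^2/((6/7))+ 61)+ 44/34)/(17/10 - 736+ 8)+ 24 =-24951613616/28521801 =-874.83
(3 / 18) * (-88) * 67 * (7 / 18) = -10318 / 27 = -382.15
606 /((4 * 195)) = 101 /130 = 0.78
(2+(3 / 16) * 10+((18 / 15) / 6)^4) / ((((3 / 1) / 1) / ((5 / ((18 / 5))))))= 6461 / 3600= 1.79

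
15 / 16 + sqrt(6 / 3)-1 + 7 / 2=sqrt(2) + 55 / 16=4.85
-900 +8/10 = -4496/5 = -899.20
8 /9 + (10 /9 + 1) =3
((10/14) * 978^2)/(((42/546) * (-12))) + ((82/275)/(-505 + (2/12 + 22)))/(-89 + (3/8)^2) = -23473304764921959/31714835075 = -740136.43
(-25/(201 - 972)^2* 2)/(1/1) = -50/594441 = -0.00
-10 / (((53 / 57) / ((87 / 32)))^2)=-122958405 / 1438208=-85.49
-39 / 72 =-13 / 24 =-0.54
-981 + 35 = -946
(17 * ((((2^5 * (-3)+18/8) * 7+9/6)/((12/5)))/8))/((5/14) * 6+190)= -103887/34432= -3.02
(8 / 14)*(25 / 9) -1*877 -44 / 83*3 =-4585849 / 5229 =-877.00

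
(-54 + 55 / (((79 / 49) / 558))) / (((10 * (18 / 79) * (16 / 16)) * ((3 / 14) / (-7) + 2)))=4082092 / 965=4230.15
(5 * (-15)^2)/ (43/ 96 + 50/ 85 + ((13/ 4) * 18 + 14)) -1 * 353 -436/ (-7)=-231370385/ 840077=-275.42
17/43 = 0.40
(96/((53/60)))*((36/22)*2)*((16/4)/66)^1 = 21.56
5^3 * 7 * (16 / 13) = 14000 / 13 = 1076.92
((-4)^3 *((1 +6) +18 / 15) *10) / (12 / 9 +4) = -984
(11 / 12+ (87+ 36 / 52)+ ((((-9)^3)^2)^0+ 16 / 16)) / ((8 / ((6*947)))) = 13385845 / 208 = 64355.02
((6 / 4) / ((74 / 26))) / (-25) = -39 / 1850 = -0.02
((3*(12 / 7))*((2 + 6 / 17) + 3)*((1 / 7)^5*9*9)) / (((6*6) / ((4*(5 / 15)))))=1404 / 285719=0.00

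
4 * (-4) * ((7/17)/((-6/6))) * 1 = 6.59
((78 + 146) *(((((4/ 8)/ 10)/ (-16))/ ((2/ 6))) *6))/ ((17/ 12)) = -756/ 85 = -8.89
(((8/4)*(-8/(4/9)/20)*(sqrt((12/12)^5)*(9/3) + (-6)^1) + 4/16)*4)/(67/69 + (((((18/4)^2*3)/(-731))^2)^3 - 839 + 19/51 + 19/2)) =-4872947629220403643011072/178564731955784195536299695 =-0.03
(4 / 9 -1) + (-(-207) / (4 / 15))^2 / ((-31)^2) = 86692345 / 138384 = 626.46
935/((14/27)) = 25245/14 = 1803.21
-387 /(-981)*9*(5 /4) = 1935 /436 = 4.44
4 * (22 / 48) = 11 / 6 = 1.83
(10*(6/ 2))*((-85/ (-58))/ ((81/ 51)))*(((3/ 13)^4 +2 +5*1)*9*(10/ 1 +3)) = 1445057800/ 63713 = 22680.74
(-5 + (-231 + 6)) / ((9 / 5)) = -1150 / 9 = -127.78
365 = 365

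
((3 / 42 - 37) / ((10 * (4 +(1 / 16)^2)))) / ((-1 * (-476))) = -8272 / 4269125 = -0.00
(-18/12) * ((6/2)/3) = -3/2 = -1.50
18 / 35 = 0.51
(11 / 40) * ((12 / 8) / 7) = 33 / 560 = 0.06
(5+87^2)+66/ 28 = 106069/ 14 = 7576.36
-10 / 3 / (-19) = 10 / 57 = 0.18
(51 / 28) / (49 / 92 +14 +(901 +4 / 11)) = 12903 / 6488209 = 0.00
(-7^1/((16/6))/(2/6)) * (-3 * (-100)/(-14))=675/4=168.75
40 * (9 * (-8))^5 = -77396705280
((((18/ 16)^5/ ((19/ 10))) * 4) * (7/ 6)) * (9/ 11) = 6200145/ 1712128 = 3.62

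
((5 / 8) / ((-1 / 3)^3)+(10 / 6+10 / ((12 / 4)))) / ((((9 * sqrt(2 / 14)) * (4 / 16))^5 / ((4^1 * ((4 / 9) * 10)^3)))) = -152535040000 * sqrt(7) / 43046721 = -9375.16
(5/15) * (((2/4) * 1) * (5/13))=5/78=0.06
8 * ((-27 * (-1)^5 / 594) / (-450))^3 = -1 / 121287375000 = -0.00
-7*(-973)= 6811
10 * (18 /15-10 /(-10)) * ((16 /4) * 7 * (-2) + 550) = 10868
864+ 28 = 892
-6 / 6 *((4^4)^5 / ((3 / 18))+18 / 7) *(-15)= 692692325499150 / 7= 98956046499878.57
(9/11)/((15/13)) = 39/55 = 0.71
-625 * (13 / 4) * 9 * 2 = -73125 / 2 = -36562.50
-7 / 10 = -0.70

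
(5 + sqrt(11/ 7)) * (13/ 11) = 13 * sqrt(77)/ 77 + 65/ 11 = 7.39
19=19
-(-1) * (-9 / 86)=-9 / 86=-0.10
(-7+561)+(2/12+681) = 7411/6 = 1235.17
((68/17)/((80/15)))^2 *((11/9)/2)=11/32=0.34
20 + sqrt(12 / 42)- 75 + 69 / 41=-2186 / 41 + sqrt(14) / 7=-52.78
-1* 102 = -102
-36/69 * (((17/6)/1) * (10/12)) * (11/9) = -935/621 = -1.51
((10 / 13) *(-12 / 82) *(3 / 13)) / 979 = -180 / 6783491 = -0.00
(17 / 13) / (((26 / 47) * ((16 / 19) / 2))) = 15181 / 2704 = 5.61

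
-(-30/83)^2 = -900/6889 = -0.13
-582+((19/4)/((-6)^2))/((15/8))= -157121/270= -581.93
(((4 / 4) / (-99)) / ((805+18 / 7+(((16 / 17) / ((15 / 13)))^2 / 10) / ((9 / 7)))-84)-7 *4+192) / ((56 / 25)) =668466870597425 / 9130279985288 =73.21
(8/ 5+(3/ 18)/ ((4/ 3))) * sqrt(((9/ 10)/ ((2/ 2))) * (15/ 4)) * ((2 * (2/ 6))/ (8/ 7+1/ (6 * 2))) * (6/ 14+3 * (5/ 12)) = 9729 * sqrt(6)/ 8240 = 2.89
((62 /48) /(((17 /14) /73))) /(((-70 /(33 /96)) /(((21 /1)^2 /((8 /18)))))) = -32933439 /87040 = -378.37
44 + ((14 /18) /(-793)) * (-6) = 104690 /2379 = 44.01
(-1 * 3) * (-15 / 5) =9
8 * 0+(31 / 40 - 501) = -20009 / 40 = -500.22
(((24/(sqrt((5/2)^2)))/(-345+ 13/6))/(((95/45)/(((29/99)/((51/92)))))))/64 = -4002/36542605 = -0.00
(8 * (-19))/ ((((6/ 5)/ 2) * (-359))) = 760/ 1077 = 0.71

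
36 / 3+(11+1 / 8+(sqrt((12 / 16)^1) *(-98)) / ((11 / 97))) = 185 / 8 - 4753 *sqrt(3) / 11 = -725.28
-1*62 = -62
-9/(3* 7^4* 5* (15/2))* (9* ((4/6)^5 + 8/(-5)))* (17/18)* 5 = 30328/14586075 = 0.00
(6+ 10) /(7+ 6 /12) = 32 /15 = 2.13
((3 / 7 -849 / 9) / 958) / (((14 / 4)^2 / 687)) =-903176 / 164297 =-5.50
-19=-19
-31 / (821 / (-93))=3.51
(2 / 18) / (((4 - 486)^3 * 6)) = -1 / 6046929072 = -0.00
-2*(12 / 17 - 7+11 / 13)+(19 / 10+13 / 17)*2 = 17929 / 1105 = 16.23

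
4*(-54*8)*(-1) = 1728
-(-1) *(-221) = -221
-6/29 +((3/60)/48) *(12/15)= -7171/34800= -0.21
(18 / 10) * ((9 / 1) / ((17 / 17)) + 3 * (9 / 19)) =1782 / 95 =18.76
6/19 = 0.32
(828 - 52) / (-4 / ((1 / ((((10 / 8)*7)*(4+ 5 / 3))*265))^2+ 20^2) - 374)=-2.07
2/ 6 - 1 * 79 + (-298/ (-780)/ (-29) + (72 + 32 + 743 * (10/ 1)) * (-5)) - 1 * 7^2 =-142497253/ 3770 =-37797.68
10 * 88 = 880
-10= -10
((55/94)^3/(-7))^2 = 27680640625/33803619271744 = 0.00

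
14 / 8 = 7 / 4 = 1.75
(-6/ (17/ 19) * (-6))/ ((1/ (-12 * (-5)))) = 41040/ 17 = 2414.12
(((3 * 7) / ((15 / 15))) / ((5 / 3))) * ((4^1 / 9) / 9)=28 / 45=0.62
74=74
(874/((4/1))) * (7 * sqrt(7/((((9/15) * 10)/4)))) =3059 * sqrt(42)/6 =3304.10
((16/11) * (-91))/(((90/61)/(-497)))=22070776/495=44587.43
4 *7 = 28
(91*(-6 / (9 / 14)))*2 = -5096 / 3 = -1698.67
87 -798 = -711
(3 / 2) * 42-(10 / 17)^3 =308519 / 4913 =62.80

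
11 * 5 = 55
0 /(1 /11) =0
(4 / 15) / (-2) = -2 / 15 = -0.13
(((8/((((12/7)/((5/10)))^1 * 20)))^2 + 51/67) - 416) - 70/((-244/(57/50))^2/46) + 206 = -234804731113/1121881500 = -209.30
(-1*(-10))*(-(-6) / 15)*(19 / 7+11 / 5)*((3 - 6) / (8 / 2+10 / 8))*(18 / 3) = -16512 / 245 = -67.40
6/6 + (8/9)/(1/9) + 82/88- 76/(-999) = 439907/43956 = 10.01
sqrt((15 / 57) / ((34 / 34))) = sqrt(95) / 19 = 0.51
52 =52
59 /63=0.94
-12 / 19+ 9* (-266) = -45498 / 19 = -2394.63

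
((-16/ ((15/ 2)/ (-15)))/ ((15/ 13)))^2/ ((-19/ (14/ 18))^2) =8479744/ 6579225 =1.29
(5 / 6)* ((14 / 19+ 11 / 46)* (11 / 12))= 46915 / 62928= 0.75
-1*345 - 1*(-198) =-147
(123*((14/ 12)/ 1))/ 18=7.97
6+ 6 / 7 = 48 / 7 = 6.86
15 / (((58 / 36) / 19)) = 176.90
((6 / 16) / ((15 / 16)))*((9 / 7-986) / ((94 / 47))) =-6893 / 35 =-196.94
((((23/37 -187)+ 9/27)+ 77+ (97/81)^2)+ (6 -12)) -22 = -32920511/242757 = -135.61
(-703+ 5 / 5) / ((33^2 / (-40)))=25.79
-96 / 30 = -16 / 5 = -3.20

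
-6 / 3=-2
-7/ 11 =-0.64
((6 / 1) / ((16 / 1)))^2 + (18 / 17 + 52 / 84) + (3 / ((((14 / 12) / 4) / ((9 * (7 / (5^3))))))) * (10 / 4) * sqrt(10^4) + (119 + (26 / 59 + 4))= 1915902847 / 1348032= 1421.26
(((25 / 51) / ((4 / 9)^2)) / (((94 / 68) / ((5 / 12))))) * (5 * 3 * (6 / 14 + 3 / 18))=6.68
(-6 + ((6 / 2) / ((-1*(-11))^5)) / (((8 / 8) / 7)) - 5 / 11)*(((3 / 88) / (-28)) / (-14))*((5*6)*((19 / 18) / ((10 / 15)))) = -148127325 / 5555615296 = -0.03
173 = 173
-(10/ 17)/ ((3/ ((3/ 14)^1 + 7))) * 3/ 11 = -505/ 1309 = -0.39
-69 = -69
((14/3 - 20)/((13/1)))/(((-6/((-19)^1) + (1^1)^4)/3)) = -874/325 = -2.69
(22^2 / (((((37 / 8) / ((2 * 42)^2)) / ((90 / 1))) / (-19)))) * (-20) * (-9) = -8409352089600 / 37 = -227279786205.41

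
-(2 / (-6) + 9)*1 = -26 / 3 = -8.67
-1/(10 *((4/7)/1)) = -7/40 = -0.18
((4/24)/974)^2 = 1/34152336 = 0.00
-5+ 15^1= 10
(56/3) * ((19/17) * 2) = 2128/51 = 41.73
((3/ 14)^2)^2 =81/ 38416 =0.00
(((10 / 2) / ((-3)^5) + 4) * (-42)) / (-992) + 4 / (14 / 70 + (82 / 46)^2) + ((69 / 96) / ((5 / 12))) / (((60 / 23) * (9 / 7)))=5584477043 / 2991103200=1.87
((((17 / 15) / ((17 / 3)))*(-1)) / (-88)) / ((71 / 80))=2 / 781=0.00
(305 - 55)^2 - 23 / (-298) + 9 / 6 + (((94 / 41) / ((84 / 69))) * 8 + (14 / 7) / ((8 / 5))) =10693810699 / 171052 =62517.89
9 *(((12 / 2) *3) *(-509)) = -82458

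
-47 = -47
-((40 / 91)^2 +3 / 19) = -55243 / 157339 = -0.35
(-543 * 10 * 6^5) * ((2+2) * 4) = -675578880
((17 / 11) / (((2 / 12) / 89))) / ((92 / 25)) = 113475 / 506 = 224.26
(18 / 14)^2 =81 / 49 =1.65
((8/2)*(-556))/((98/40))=-44480/49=-907.76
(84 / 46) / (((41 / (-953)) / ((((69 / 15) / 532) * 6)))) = -8577 / 3895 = -2.20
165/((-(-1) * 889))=165/889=0.19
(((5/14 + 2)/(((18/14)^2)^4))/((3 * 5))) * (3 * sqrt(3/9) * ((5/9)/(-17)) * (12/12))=-9058973 * sqrt(3)/13172296626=-0.00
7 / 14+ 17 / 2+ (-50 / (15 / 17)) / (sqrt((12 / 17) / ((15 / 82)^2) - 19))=9 - 850 * sqrt(136221) / 8013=-30.15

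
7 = 7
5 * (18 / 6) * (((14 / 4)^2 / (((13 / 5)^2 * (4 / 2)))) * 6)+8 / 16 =55463 / 676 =82.05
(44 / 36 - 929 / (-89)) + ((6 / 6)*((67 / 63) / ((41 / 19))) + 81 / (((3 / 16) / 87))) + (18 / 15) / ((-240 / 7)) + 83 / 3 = 37623.78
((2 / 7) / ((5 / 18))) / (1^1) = 36 / 35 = 1.03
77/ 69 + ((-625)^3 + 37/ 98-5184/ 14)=-244140993.79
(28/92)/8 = 7/184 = 0.04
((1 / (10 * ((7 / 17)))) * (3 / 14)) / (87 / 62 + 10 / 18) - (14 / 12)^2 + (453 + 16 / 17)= 452.61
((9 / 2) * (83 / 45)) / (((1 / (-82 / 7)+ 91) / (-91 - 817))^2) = 230063381344 / 277885125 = 827.91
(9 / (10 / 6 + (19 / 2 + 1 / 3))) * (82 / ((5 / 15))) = 4428 / 23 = 192.52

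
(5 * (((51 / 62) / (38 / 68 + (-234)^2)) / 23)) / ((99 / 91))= 131495 / 43804480467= 0.00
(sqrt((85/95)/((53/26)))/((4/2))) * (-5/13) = -0.13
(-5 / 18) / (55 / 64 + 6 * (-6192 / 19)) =3040 / 21390147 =0.00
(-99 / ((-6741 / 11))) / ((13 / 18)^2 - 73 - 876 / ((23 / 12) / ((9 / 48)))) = -901692 / 882856037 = -0.00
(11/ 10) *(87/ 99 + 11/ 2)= 421/ 60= 7.02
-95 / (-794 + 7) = 95 / 787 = 0.12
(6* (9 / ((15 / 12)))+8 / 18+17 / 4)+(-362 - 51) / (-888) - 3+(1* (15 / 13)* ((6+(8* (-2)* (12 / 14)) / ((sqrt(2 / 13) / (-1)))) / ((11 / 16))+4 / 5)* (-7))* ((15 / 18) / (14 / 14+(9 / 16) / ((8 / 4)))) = -307200* sqrt(26) / 5863 - 366260693 / 78095160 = -271.86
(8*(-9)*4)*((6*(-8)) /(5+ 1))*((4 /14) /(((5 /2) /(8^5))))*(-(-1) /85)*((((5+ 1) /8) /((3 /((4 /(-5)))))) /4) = -5075.46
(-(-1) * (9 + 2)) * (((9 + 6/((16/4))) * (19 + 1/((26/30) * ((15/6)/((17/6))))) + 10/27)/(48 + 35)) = 824714/29133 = 28.31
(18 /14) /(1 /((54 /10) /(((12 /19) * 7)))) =1539 /980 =1.57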